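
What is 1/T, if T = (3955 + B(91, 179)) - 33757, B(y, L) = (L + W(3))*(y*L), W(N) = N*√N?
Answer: 2885929/8321422241974 - 48867*√3/8321422241974 ≈ 3.3664e-7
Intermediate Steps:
W(N) = N^(3/2)
B(y, L) = L*y*(L + 3*√3) (B(y, L) = (L + 3^(3/2))*(y*L) = (L + 3*√3)*(L*y) = L*y*(L + 3*√3))
T = 2885929 + 48867*√3 (T = (3955 + 179*91*(179 + 3*√3)) - 33757 = (3955 + (2915731 + 48867*√3)) - 33757 = (2919686 + 48867*√3) - 33757 = 2885929 + 48867*√3 ≈ 2.9706e+6)
1/T = 1/(2885929 + 48867*√3)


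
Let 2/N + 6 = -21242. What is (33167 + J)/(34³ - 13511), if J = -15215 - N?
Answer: 190722049/274024832 ≈ 0.69600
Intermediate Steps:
N = -1/10624 (N = 2/(-6 - 21242) = 2/(-21248) = 2*(-1/21248) = -1/10624 ≈ -9.4126e-5)
J = -161644159/10624 (J = -15215 - 1*(-1/10624) = -15215 + 1/10624 = -161644159/10624 ≈ -15215.)
(33167 + J)/(34³ - 13511) = (33167 - 161644159/10624)/(34³ - 13511) = 190722049/(10624*(39304 - 13511)) = (190722049/10624)/25793 = (190722049/10624)*(1/25793) = 190722049/274024832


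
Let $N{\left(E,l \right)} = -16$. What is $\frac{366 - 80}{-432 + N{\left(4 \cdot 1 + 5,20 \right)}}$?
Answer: $- \frac{143}{224} \approx -0.63839$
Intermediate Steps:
$\frac{366 - 80}{-432 + N{\left(4 \cdot 1 + 5,20 \right)}} = \frac{366 - 80}{-432 - 16} = \frac{286}{-448} = 286 \left(- \frac{1}{448}\right) = - \frac{143}{224}$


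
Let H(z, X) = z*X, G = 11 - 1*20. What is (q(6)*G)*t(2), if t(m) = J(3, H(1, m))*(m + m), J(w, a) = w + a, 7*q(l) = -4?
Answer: 720/7 ≈ 102.86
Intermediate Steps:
q(l) = -4/7 (q(l) = (⅐)*(-4) = -4/7)
G = -9 (G = 11 - 20 = -9)
H(z, X) = X*z
J(w, a) = a + w
t(m) = 2*m*(3 + m) (t(m) = (m*1 + 3)*(m + m) = (m + 3)*(2*m) = (3 + m)*(2*m) = 2*m*(3 + m))
(q(6)*G)*t(2) = (-4/7*(-9))*(2*2*(3 + 2)) = 36*(2*2*5)/7 = (36/7)*20 = 720/7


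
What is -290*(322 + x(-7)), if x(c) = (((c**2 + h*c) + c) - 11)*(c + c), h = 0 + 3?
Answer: -52780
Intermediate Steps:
h = 3
x(c) = 2*c*(-11 + c**2 + 4*c) (x(c) = (((c**2 + 3*c) + c) - 11)*(c + c) = ((c**2 + 4*c) - 11)*(2*c) = (-11 + c**2 + 4*c)*(2*c) = 2*c*(-11 + c**2 + 4*c))
-290*(322 + x(-7)) = -290*(322 + 2*(-7)*(-11 + (-7)**2 + 4*(-7))) = -290*(322 + 2*(-7)*(-11 + 49 - 28)) = -290*(322 + 2*(-7)*10) = -290*(322 - 140) = -290*182 = -52780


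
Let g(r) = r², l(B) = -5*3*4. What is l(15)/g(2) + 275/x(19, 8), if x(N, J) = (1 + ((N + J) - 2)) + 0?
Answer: -115/26 ≈ -4.4231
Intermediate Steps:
x(N, J) = -1 + J + N (x(N, J) = (1 + ((J + N) - 2)) + 0 = (1 + (-2 + J + N)) + 0 = (-1 + J + N) + 0 = -1 + J + N)
l(B) = -60 (l(B) = -15*4 = -60)
l(15)/g(2) + 275/x(19, 8) = -60/(2²) + 275/(-1 + 8 + 19) = -60/4 + 275/26 = -60*¼ + 275*(1/26) = -15 + 275/26 = -115/26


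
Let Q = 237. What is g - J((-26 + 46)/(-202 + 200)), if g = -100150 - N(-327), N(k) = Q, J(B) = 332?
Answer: -100719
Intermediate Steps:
N(k) = 237
g = -100387 (g = -100150 - 1*237 = -100150 - 237 = -100387)
g - J((-26 + 46)/(-202 + 200)) = -100387 - 1*332 = -100387 - 332 = -100719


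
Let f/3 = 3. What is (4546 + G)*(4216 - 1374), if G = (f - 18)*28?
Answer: 12203548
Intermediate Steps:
f = 9 (f = 3*3 = 9)
G = -252 (G = (9 - 18)*28 = -9*28 = -252)
(4546 + G)*(4216 - 1374) = (4546 - 252)*(4216 - 1374) = 4294*2842 = 12203548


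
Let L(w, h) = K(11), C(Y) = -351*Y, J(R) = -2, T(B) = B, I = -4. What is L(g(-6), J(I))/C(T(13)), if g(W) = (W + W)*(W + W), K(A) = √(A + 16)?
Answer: -√3/1521 ≈ -0.0011388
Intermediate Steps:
K(A) = √(16 + A)
g(W) = 4*W² (g(W) = (2*W)*(2*W) = 4*W²)
L(w, h) = 3*√3 (L(w, h) = √(16 + 11) = √27 = 3*√3)
L(g(-6), J(I))/C(T(13)) = (3*√3)/((-351*13)) = (3*√3)/(-4563) = (3*√3)*(-1/4563) = -√3/1521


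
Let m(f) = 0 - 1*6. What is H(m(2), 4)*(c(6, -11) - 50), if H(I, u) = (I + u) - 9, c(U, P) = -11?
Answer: 671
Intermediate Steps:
m(f) = -6 (m(f) = 0 - 6 = -6)
H(I, u) = -9 + I + u
H(m(2), 4)*(c(6, -11) - 50) = (-9 - 6 + 4)*(-11 - 50) = -11*(-61) = 671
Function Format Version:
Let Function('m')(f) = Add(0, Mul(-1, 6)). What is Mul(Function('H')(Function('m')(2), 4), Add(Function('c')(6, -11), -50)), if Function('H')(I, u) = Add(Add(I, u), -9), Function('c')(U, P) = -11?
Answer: 671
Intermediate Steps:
Function('m')(f) = -6 (Function('m')(f) = Add(0, -6) = -6)
Function('H')(I, u) = Add(-9, I, u)
Mul(Function('H')(Function('m')(2), 4), Add(Function('c')(6, -11), -50)) = Mul(Add(-9, -6, 4), Add(-11, -50)) = Mul(-11, -61) = 671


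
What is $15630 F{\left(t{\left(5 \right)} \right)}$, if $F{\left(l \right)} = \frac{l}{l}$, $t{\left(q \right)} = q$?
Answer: $15630$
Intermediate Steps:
$F{\left(l \right)} = 1$
$15630 F{\left(t{\left(5 \right)} \right)} = 15630 \cdot 1 = 15630$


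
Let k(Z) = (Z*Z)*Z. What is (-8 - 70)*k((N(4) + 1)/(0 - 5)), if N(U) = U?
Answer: 78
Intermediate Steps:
k(Z) = Z**3 (k(Z) = Z**2*Z = Z**3)
(-8 - 70)*k((N(4) + 1)/(0 - 5)) = (-8 - 70)*((4 + 1)/(0 - 5))**3 = -78*(5/(-5))**3 = -78*(5*(-1/5))**3 = -78*(-1)**3 = -78*(-1) = 78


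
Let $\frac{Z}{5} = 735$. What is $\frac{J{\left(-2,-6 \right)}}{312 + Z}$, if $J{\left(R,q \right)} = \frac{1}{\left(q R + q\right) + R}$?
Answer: $\frac{1}{15948} \approx 6.2704 \cdot 10^{-5}$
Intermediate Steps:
$Z = 3675$ ($Z = 5 \cdot 735 = 3675$)
$J{\left(R,q \right)} = \frac{1}{R + q + R q}$ ($J{\left(R,q \right)} = \frac{1}{\left(R q + q\right) + R} = \frac{1}{\left(q + R q\right) + R} = \frac{1}{R + q + R q}$)
$\frac{J{\left(-2,-6 \right)}}{312 + Z} = \frac{1}{\left(-2 - 6 - -12\right) \left(312 + 3675\right)} = \frac{1}{\left(-2 - 6 + 12\right) 3987} = \frac{1}{4} \cdot \frac{1}{3987} = \frac{1}{15948}$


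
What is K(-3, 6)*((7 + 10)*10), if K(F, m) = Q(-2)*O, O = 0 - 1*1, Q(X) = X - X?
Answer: 0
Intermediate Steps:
Q(X) = 0
O = -1 (O = 0 - 1 = -1)
K(F, m) = 0 (K(F, m) = 0*(-1) = 0)
K(-3, 6)*((7 + 10)*10) = 0*((7 + 10)*10) = 0*(17*10) = 0*170 = 0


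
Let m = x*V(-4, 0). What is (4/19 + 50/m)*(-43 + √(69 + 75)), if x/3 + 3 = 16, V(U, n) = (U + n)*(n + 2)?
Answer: -4619/2964 ≈ -1.5584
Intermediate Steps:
V(U, n) = (2 + n)*(U + n) (V(U, n) = (U + n)*(2 + n) = (2 + n)*(U + n))
x = 39 (x = -9 + 3*16 = -9 + 48 = 39)
m = -312 (m = 39*(0² + 2*(-4) + 2*0 - 4*0) = 39*(0 - 8 + 0 + 0) = 39*(-8) = -312)
(4/19 + 50/m)*(-43 + √(69 + 75)) = (4/19 + 50/(-312))*(-43 + √(69 + 75)) = (4*(1/19) + 50*(-1/312))*(-43 + √144) = (4/19 - 25/156)*(-43 + 12) = (149/2964)*(-31) = -4619/2964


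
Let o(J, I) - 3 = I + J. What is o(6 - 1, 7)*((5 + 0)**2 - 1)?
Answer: 360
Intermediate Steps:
o(J, I) = 3 + I + J (o(J, I) = 3 + (I + J) = 3 + I + J)
o(6 - 1, 7)*((5 + 0)**2 - 1) = (3 + 7 + (6 - 1))*((5 + 0)**2 - 1) = (3 + 7 + 5)*(5**2 - 1) = 15*(25 - 1) = 15*24 = 360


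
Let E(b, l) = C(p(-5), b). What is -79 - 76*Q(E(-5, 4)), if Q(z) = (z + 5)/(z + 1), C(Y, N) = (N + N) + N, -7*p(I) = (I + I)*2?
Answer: -933/7 ≈ -133.29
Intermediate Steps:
p(I) = -4*I/7 (p(I) = -(I + I)*2/7 = -2*I*2/7 = -4*I/7)
C(Y, N) = 3*N (C(Y, N) = 2*N + N = 3*N)
E(b, l) = 3*b
Q(z) = (5 + z)/(1 + z)
-79 - 76*Q(E(-5, 4)) = -79 - 76*(5 + 3*(-5))/(1 + 3*(-5)) = -79 - 76*(5 - 15)/(1 - 15) = -79 - 76*(-10)/(-14) = -79 - (-38)*(-10)/7 = -79 - 76*5/7 = -79 - 380/7 = -933/7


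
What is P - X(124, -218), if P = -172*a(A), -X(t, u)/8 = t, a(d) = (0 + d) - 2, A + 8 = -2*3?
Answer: 3744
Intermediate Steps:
A = -14 (A = -8 - 2*3 = -8 - 6 = -14)
a(d) = -2 + d (a(d) = d - 2 = -2 + d)
X(t, u) = -8*t
P = 2752 (P = -172*(-2 - 14) = -172*(-16) = 2752)
P - X(124, -218) = 2752 - (-8)*124 = 2752 - 1*(-992) = 2752 + 992 = 3744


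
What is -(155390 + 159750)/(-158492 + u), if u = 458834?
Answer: -22510/21453 ≈ -1.0493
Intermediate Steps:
-(155390 + 159750)/(-158492 + u) = -(155390 + 159750)/(-158492 + 458834) = -315140/300342 = -1*22510/21453 = -22510/21453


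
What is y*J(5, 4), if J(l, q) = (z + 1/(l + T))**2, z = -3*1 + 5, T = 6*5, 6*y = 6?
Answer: 5041/1225 ≈ 4.1151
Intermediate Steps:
y = 1 (y = (1/6)*6 = 1)
T = 30
z = 2 (z = -3 + 5 = 2)
J(l, q) = (2 + 1/(30 + l))**2 (J(l, q) = (2 + 1/(l + 30))**2 = (2 + 1/(30 + l))**2)
y*J(5, 4) = 1*((61 + 2*5)**2/(30 + 5)**2) = 1*((61 + 10)**2/35**2) = 1*((1/1225)*71**2) = 1*((1/1225)*5041) = 1*(5041/1225) = 5041/1225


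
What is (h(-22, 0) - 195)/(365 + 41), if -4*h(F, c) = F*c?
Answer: -195/406 ≈ -0.48030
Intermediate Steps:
h(F, c) = -F*c/4
(h(-22, 0) - 195)/(365 + 41) = (-1/4*(-22)*0 - 195)/(365 + 41) = (0 - 195)/406 = -195*1/406 = -195/406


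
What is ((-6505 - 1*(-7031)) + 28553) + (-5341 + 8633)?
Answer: 32371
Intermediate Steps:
((-6505 - 1*(-7031)) + 28553) + (-5341 + 8633) = ((-6505 + 7031) + 28553) + 3292 = (526 + 28553) + 3292 = 29079 + 3292 = 32371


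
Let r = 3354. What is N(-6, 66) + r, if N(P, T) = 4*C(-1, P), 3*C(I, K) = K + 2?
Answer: 10046/3 ≈ 3348.7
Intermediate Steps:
C(I, K) = ⅔ + K/3 (C(I, K) = (K + 2)/3 = (2 + K)/3 = ⅔ + K/3)
N(P, T) = 8/3 + 4*P/3 (N(P, T) = 4*(⅔ + P/3) = 8/3 + 4*P/3)
N(-6, 66) + r = (8/3 + (4/3)*(-6)) + 3354 = (8/3 - 8) + 3354 = -16/3 + 3354 = 10046/3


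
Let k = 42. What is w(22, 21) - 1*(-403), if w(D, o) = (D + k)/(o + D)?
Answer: 17393/43 ≈ 404.49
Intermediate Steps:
w(D, o) = (42 + D)/(D + o) (w(D, o) = (D + 42)/(o + D) = (42 + D)/(D + o))
w(22, 21) - 1*(-403) = (42 + 22)/(22 + 21) - 1*(-403) = 64/43 + 403 = 17393/43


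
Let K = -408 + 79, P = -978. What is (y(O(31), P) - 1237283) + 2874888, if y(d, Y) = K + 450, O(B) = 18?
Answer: 1637726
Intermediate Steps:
K = -329
y(d, Y) = 121 (y(d, Y) = -329 + 450 = 121)
(y(O(31), P) - 1237283) + 2874888 = (121 - 1237283) + 2874888 = -1237162 + 2874888 = 1637726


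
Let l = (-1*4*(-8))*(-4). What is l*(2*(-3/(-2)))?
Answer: -384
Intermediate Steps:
l = -128 (l = -4*(-8)*(-4) = 32*(-4) = -128)
l*(2*(-3/(-2))) = -256*(-3/(-2)) = -256*(-3*(-½)) = -256*3/2 = -128*3 = -384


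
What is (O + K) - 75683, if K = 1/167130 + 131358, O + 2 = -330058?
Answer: -45857965049/167130 ≈ -2.7439e+5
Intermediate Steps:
O = -330060 (O = -2 - 330058 = -330060)
K = 21953862541/167130 (K = 1/167130 + 131358 = 21953862541/167130 ≈ 1.3136e+5)
(O + K) - 75683 = (-330060 + 21953862541/167130) - 75683 = -33209065259/167130 - 75683 = -45857965049/167130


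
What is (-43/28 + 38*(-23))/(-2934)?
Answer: 24515/82152 ≈ 0.29841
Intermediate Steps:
(-43/28 + 38*(-23))/(-2934) = (-43*1/28 - 874)*(-1/2934) = (-43/28 - 874)*(-1/2934) = -24515/28*(-1/2934) = 24515/82152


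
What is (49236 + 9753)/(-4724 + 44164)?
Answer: 58989/39440 ≈ 1.4957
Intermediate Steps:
(49236 + 9753)/(-4724 + 44164) = 58989/39440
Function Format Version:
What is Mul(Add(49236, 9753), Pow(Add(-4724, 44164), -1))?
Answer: Rational(58989, 39440) ≈ 1.4957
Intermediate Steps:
Mul(Add(49236, 9753), Pow(Add(-4724, 44164), -1)) = Mul(58989, Pow(39440, -1)) = Mul(58989, Rational(1, 39440)) = Rational(58989, 39440)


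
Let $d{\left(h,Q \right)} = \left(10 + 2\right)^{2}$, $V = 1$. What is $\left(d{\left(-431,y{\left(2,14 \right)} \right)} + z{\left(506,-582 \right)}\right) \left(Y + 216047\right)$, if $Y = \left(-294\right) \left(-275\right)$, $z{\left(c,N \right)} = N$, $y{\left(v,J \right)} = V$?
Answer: $-130040886$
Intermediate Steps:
$y{\left(v,J \right)} = 1$
$d{\left(h,Q \right)} = 144$ ($d{\left(h,Q \right)} = 12^{2} = 144$)
$Y = 80850$
$\left(d{\left(-431,y{\left(2,14 \right)} \right)} + z{\left(506,-582 \right)}\right) \left(Y + 216047\right) = \left(144 - 582\right) \left(80850 + 216047\right) = \left(-438\right) 296897 = -130040886$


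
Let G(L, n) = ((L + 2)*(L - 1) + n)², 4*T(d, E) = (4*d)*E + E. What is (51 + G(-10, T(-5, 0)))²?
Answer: 60762025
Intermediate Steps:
T(d, E) = E/4 + E*d (T(d, E) = ((4*d)*E + E)/4 = (4*E*d + E)/4 = (E + 4*E*d)/4 = E/4 + E*d)
G(L, n) = (n + (-1 + L)*(2 + L))² (G(L, n) = ((2 + L)*(-1 + L) + n)² = ((-1 + L)*(2 + L) + n)² = (n + (-1 + L)*(2 + L))²)
(51 + G(-10, T(-5, 0)))² = (51 + (-2 - 10 + 0*(¼ - 5) + (-10)²)²)² = (51 + (-2 - 10 + 0*(-19/4) + 100)²)² = (51 + (-2 - 10 + 0 + 100)²)² = (51 + 88²)² = (51 + 7744)² = 7795² = 60762025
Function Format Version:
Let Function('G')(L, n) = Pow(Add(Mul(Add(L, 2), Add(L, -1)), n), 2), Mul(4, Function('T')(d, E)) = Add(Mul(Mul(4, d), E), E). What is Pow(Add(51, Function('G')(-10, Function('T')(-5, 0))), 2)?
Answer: 60762025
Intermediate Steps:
Function('T')(d, E) = Add(Mul(Rational(1, 4), E), Mul(E, d)) (Function('T')(d, E) = Mul(Rational(1, 4), Add(Mul(Mul(4, d), E), E)) = Mul(Rational(1, 4), Add(Mul(4, E, d), E)) = Mul(Rational(1, 4), Add(E, Mul(4, E, d))) = Add(Mul(Rational(1, 4), E), Mul(E, d)))
Function('G')(L, n) = Pow(Add(n, Mul(Add(-1, L), Add(2, L))), 2) (Function('G')(L, n) = Pow(Add(Mul(Add(2, L), Add(-1, L)), n), 2) = Pow(Add(Mul(Add(-1, L), Add(2, L)), n), 2) = Pow(Add(n, Mul(Add(-1, L), Add(2, L))), 2))
Pow(Add(51, Function('G')(-10, Function('T')(-5, 0))), 2) = Pow(Add(51, Pow(Add(-2, -10, Mul(0, Add(Rational(1, 4), -5)), Pow(-10, 2)), 2)), 2) = Pow(Add(51, Pow(Add(-2, -10, Mul(0, Rational(-19, 4)), 100), 2)), 2) = Pow(Add(51, Pow(Add(-2, -10, 0, 100), 2)), 2) = Pow(Add(51, Pow(88, 2)), 2) = Pow(Add(51, 7744), 2) = Pow(7795, 2) = 60762025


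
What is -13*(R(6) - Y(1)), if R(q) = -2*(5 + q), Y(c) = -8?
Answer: 182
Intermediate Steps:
R(q) = -10 - 2*q
-13*(R(6) - Y(1)) = -13*((-10 - 2*6) - 1*(-8)) = -13*((-10 - 12) + 8) = -13*(-22 + 8) = -13*(-14) = 182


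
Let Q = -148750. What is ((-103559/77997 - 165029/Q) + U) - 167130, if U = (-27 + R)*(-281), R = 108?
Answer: -2203128121275587/11602053750 ≈ -1.8989e+5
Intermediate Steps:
U = -22761 (U = (-27 + 108)*(-281) = 81*(-281) = -22761)
((-103559/77997 - 165029/Q) + U) - 167130 = ((-103559/77997 - 165029/(-148750)) - 22761) - 167130 = ((-103559*1/77997 - 165029*(-1/148750)) - 22761) - 167130 = ((-103559/77997 + 165029/148750) - 22761) - 167130 = (-2532634337/11602053750 - 22761) - 167130 = -264076878038087/11602053750 - 167130 = -2203128121275587/11602053750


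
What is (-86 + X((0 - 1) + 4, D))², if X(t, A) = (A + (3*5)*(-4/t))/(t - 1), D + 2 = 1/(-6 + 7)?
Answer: 37249/4 ≈ 9312.3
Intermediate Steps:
D = -1 (D = -2 + 1/(-6 + 7) = -2 + 1/1 = -2 + 1 = -1)
X(t, A) = (A - 60/t)/(-1 + t) (X(t, A) = (A + 15*(-4/t))/(-1 + t) = (A - 60/t)/(-1 + t))
(-86 + X((0 - 1) + 4, D))² = (-86 + (-60 - ((0 - 1) + 4))/(((0 - 1) + 4)*(-1 + ((0 - 1) + 4))))² = (-86 + (-60 - (-1 + 4))/((-1 + 4)*(-1 + (-1 + 4))))² = (-86 + (-60 - 1*3)/(3*(-1 + 3)))² = (-86 + (⅓)*(-60 - 3)/2)² = (-86 + (⅓)*(½)*(-63))² = (-86 - 21/2)² = (-193/2)² = 37249/4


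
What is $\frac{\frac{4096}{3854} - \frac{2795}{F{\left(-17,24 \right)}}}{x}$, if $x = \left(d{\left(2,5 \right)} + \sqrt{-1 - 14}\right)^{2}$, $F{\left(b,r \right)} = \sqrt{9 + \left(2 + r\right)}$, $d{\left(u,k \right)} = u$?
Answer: $\frac{14336 - 1077193 \sqrt{35}}{13489 \left(2 + i \sqrt{15}\right)^{2}} \approx 14.363 + 20.229 i$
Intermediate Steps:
$F{\left(b,r \right)} = \sqrt{11 + r}$
$x = \left(2 + i \sqrt{15}\right)^{2}$ ($x = \left(2 + \sqrt{-1 - 14}\right)^{2} = \left(2 + \sqrt{-15}\right)^{2} = \left(2 + i \sqrt{15}\right)^{2} \approx -11.0 + 15.492 i$)
$\frac{\frac{4096}{3854} - \frac{2795}{F{\left(-17,24 \right)}}}{x} = \frac{\frac{4096}{3854} - \frac{2795}{\sqrt{11 + 24}}}{\left(2 + i \sqrt{15}\right)^{2}} = \frac{4096 \cdot \frac{1}{3854} - \frac{2795}{\sqrt{35}}}{\left(2 + i \sqrt{15}\right)^{2}} = \frac{\frac{2048}{1927} - 2795 \frac{\sqrt{35}}{35}}{\left(2 + i \sqrt{15}\right)^{2}} = \frac{\frac{2048}{1927} - \frac{559 \sqrt{35}}{7}}{\left(2 + i \sqrt{15}\right)^{2}}$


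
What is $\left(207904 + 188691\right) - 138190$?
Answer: $258405$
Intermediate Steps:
$\left(207904 + 188691\right) - 138190 = 396595 - 138190 = 258405$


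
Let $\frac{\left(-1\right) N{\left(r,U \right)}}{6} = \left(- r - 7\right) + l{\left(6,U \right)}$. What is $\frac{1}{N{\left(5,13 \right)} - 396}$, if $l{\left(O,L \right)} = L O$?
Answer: $- \frac{1}{792} \approx -0.0012626$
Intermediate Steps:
$N{\left(r,U \right)} = 42 - 36 U + 6 r$ ($N{\left(r,U \right)} = - 6 \left(\left(- r - 7\right) + U 6\right) = - 6 \left(\left(-7 - r\right) + 6 U\right) = - 6 \left(-7 - r + 6 U\right) = 42 - 36 U + 6 r$)
$\frac{1}{N{\left(5,13 \right)} - 396} = \frac{1}{\left(42 - 468 + 6 \cdot 5\right) - 396} = \frac{1}{\left(42 - 468 + 30\right) - 396} = \frac{1}{-396 - 396} = \frac{1}{-792} = - \frac{1}{792}$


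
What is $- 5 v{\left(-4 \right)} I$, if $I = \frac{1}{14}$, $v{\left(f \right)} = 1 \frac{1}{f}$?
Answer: $\frac{5}{56} \approx 0.089286$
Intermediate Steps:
$v{\left(f \right)} = \frac{1}{f}$
$I = \frac{1}{14} \approx 0.071429$
$- 5 v{\left(-4 \right)} I = - \frac{5}{-4} \cdot \frac{1}{14} = \left(-5\right) \left(- \frac{1}{4}\right) \frac{1}{14} = \frac{5}{4} \cdot \frac{1}{14} = \frac{5}{56}$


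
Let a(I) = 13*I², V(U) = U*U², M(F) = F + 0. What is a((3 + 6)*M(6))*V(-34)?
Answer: -1489936032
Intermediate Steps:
M(F) = F
V(U) = U³
a((3 + 6)*M(6))*V(-34) = (13*((3 + 6)*6)²)*(-34)³ = (13*(9*6)²)*(-39304) = (13*54²)*(-39304) = (13*2916)*(-39304) = 37908*(-39304) = -1489936032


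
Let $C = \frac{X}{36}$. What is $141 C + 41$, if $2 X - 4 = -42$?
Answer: $- \frac{401}{12} \approx -33.417$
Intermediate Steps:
$X = -19$ ($X = 2 + \frac{1}{2} \left(-42\right) = 2 - 21 = -19$)
$C = - \frac{19}{36} \approx -0.52778$
$141 C + 41 = 141 \left(- \frac{19}{36}\right) + 41 = - \frac{893}{12} + 41 = - \frac{401}{12}$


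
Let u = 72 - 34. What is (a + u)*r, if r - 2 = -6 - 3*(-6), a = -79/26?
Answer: 6363/13 ≈ 489.46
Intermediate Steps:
a = -79/26 (a = -79*1/26 = -79/26 ≈ -3.0385)
r = 14 (r = 2 + (-6 - 3*(-6)) = 2 + (-6 + 18) = 2 + 12 = 14)
u = 38
(a + u)*r = (-79/26 + 38)*14 = (909/26)*14 = 6363/13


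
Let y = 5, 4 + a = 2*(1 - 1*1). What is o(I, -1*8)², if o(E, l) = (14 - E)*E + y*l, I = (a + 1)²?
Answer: 25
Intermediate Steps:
a = -4 (a = -4 + 2*(1 - 1*1) = -4 + 2*(1 - 1) = -4 + 2*0 = -4 + 0 = -4)
I = 9 (I = (-4 + 1)² = (-3)² = 9)
o(E, l) = 5*l + E*(14 - E) (o(E, l) = (14 - E)*E + 5*l = E*(14 - E) + 5*l = 5*l + E*(14 - E))
o(I, -1*8)² = (-1*9² + 5*(-1*8) + 14*9)² = (-1*81 + 5*(-8) + 126)² = (-81 - 40 + 126)² = 5² = 25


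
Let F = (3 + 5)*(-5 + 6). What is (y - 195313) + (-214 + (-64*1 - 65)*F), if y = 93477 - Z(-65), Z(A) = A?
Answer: -103017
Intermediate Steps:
F = 8 (F = 8*1 = 8)
y = 93542 (y = 93477 - 1*(-65) = 93477 + 65 = 93542)
(y - 195313) + (-214 + (-64*1 - 65)*F) = (93542 - 195313) + (-214 + (-64*1 - 65)*8) = -101771 + (-214 + (-64 - 65)*8) = -101771 + (-214 - 129*8) = -101771 + (-214 - 1032) = -101771 - 1246 = -103017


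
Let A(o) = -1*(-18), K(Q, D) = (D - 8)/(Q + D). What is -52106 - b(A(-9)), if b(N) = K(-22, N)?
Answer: -104207/2 ≈ -52104.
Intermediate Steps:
K(Q, D) = (-8 + D)/(D + Q)
A(o) = 18
b(N) = (-8 + N)/(-22 + N) (b(N) = (-8 + N)/(N - 22) = (-8 + N)/(-22 + N))
-52106 - b(A(-9)) = -52106 - (-8 + 18)/(-22 + 18) = -52106 - 10/(-4) = -52106 - (-1)*10/4 = -52106 - 1*(-5/2) = -52106 + 5/2 = -104207/2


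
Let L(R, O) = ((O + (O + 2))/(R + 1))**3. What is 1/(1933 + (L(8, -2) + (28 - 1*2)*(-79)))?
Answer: -729/88217 ≈ -0.0082637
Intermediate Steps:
L(R, O) = (2 + 2*O)**3/(1 + R)**3 (L(R, O) = ((O + (2 + O))/(1 + R))**3 = ((2 + 2*O)/(1 + R))**3 = (2 + 2*O)**3/(1 + R)**3)
1/(1933 + (L(8, -2) + (28 - 1*2)*(-79))) = 1/(1933 + (8*(1 - 2)**3/(1 + 8)**3 + (28 - 1*2)*(-79))) = 1/(1933 + (8*(-1)**3/9**3 + (28 - 2)*(-79))) = 1/(1933 + (8*(-1)*(1/729) + 26*(-79))) = 1/(1933 + (-8/729 - 2054)) = 1/(1933 - 1497374/729) = 1/(-88217/729) = -729/88217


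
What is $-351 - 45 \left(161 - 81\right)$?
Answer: $-3951$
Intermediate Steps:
$-351 - 45 \left(161 - 81\right) = -351 - 3600 = -3951$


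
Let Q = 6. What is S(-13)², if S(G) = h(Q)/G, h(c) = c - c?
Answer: 0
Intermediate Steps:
h(c) = 0
S(G) = 0 (S(G) = 0/G = 0)
S(-13)² = 0² = 0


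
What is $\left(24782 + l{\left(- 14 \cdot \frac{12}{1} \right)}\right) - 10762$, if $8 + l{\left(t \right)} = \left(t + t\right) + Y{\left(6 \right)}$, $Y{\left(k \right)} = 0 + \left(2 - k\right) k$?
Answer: $13652$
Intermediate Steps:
$Y{\left(k \right)} = k \left(2 - k\right)$ ($Y{\left(k \right)} = 0 + k \left(2 - k\right) = k \left(2 - k\right)$)
$l{\left(t \right)} = -32 + 2 t$ ($l{\left(t \right)} = -8 + \left(\left(t + t\right) + 6 \left(2 - 6\right)\right) = -8 + \left(2 t + 6 \left(2 - 6\right)\right) = -8 + \left(2 t + 6 \left(-4\right)\right) = -8 + \left(2 t - 24\right) = -8 + \left(-24 + 2 t\right) = -32 + 2 t$)
$\left(24782 + l{\left(- 14 \cdot \frac{12}{1} \right)}\right) - 10762 = \left(24782 + \left(-32 + 2 \left(- 14 \cdot \frac{12}{1}\right)\right)\right) - 10762 = \left(24782 + \left(-32 + 2 \left(- 14 \cdot 12 \cdot 1\right)\right)\right) - 10762 = \left(24782 + \left(-32 + 2 \left(\left(-14\right) 12\right)\right)\right) - 10762 = \left(24782 + \left(-32 + 2 \left(-168\right)\right)\right) - 10762 = \left(24782 - 368\right) - 10762 = 24414 - 10762 = 13652$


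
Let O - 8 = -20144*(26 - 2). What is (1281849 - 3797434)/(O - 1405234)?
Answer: 2515585/1888682 ≈ 1.3319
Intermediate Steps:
O = -483448 (O = 8 - 20144*(26 - 2) = 8 - 20144*24 = 8 - 483456 = -483448)
(1281849 - 3797434)/(O - 1405234) = (1281849 - 3797434)/(-483448 - 1405234) = -2515585/(-1888682) = -2515585*(-1/1888682) = 2515585/1888682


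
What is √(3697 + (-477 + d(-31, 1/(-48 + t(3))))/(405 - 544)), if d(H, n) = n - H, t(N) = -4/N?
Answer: 3*√43498748265/10286 ≈ 60.829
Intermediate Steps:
√(3697 + (-477 + d(-31, 1/(-48 + t(3))))/(405 - 544)) = √(3697 + (-477 + (1/(-48 - 4/3) - 1*(-31)))/(405 - 544)) = √(3697 + (-477 + (1/(-48 - 4*⅓) + 31))/(-139)) = √(3697 + (-477 + (1/(-48 - 4/3) + 31))*(-1/139)) = √(3697 + (-477 + (1/(-148/3) + 31))*(-1/139)) = √(3697 + (-477 + (-3/148 + 31))*(-1/139)) = √(3697 + (-477 + 4585/148)*(-1/139)) = √(3697 - 66011/148*(-1/139)) = √(3697 + 66011/20572) = √(76120695/20572) = 3*√43498748265/10286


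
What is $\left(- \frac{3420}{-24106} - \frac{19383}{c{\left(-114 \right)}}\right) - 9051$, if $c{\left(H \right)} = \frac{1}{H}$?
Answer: $\frac{26523966093}{12053} \approx 2.2006 \cdot 10^{6}$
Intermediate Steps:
$\left(- \frac{3420}{-24106} - \frac{19383}{c{\left(-114 \right)}}\right) - 9051 = \left(- \frac{3420}{-24106} - \frac{19383}{\frac{1}{-114}}\right) - 9051 = \left(\left(-3420\right) \left(- \frac{1}{24106}\right) - \frac{19383}{- \frac{1}{114}}\right) - 9051 = \left(\frac{1710}{12053} - -2209662\right) - 9051 = \left(\frac{1710}{12053} + 2209662\right) - 9051 = \frac{26633057796}{12053} - 9051 = \frac{26523966093}{12053}$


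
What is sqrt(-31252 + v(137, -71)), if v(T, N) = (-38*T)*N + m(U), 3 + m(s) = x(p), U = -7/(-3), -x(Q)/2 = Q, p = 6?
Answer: sqrt(338359) ≈ 581.69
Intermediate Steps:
x(Q) = -2*Q
U = 7/3 (U = -7*(-1/3) = 7/3 ≈ 2.3333)
m(s) = -15 (m(s) = -3 - 2*6 = -3 - 12 = -15)
v(T, N) = -15 - 38*N*T (v(T, N) = (-38*T)*N - 15 = -38*N*T - 15 = -15 - 38*N*T)
sqrt(-31252 + v(137, -71)) = sqrt(-31252 + (-15 - 38*(-71)*137)) = sqrt(-31252 + (-15 + 369626)) = sqrt(-31252 + 369611) = sqrt(338359)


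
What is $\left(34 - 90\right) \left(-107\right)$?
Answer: $5992$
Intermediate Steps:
$\left(34 - 90\right) \left(-107\right) = \left(-56\right) \left(-107\right) = 5992$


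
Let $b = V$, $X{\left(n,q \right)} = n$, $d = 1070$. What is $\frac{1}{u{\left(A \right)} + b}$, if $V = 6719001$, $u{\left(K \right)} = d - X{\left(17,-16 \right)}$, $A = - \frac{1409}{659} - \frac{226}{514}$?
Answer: $\frac{1}{6720054} \approx 1.4881 \cdot 10^{-7}$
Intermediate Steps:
$A = - \frac{436580}{169363}$ ($A = \left(-1409\right) \frac{1}{659} - \frac{113}{257} = - \frac{1409}{659} - \frac{113}{257} = - \frac{436580}{169363} \approx -2.5778$)
$u{\left(K \right)} = 1053$ ($u{\left(K \right)} = 1070 - 17 = 1053$)
$b = 6719001$
$\frac{1}{u{\left(A \right)} + b} = \frac{1}{1053 + 6719001} = \frac{1}{6720054}$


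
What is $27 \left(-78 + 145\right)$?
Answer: $1809$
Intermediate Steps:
$27 \left(-78 + 145\right) = 27 \cdot 67 = 1809$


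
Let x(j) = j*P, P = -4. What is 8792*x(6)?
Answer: -211008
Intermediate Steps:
x(j) = -4*j (x(j) = j*(-4) = -4*j)
8792*x(6) = 8792*(-4*6) = 8792*(-24) = -211008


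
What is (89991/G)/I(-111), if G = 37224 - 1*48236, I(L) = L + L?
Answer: 29997/814888 ≈ 0.036811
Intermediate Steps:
I(L) = 2*L
G = -11012 (G = 37224 - 48236 = -11012)
(89991/G)/I(-111) = (89991/(-11012))/((2*(-111))) = (89991*(-1/11012))/(-222) = -89991/11012*(-1/222) = 29997/814888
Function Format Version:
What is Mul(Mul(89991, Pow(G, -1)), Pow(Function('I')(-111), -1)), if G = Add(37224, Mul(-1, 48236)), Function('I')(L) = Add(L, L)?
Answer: Rational(29997, 814888) ≈ 0.036811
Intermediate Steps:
Function('I')(L) = Mul(2, L)
G = -11012 (G = Add(37224, -48236) = -11012)
Mul(Mul(89991, Pow(G, -1)), Pow(Function('I')(-111), -1)) = Mul(Mul(89991, Pow(-11012, -1)), Pow(Mul(2, -111), -1)) = Mul(Mul(89991, Rational(-1, 11012)), Pow(-222, -1)) = Mul(Rational(-89991, 11012), Rational(-1, 222)) = Rational(29997, 814888)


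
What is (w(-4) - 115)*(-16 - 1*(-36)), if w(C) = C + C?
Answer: -2460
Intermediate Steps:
w(C) = 2*C
(w(-4) - 115)*(-16 - 1*(-36)) = (2*(-4) - 115)*(-16 - 1*(-36)) = (-8 - 115)*(-16 + 36) = -123*20 = -2460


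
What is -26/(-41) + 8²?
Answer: 2650/41 ≈ 64.634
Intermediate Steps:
-26/(-41) + 8² = -1/41*(-26) + 64 = 26/41 + 64 = 2650/41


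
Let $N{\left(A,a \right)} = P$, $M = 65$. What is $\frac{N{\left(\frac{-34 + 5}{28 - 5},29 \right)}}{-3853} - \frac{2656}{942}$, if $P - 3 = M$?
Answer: $- \frac{5148812}{1814763} \approx -2.8372$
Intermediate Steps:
$P = 68$ ($P = 3 + 65 = 68$)
$N{\left(A,a \right)} = 68$
$\frac{N{\left(\frac{-34 + 5}{28 - 5},29 \right)}}{-3853} - \frac{2656}{942} = \frac{68}{-3853} - \frac{2656}{942} = 68 \left(- \frac{1}{3853}\right) - \frac{1328}{471} = - \frac{68}{3853} - \frac{1328}{471} = - \frac{5148812}{1814763}$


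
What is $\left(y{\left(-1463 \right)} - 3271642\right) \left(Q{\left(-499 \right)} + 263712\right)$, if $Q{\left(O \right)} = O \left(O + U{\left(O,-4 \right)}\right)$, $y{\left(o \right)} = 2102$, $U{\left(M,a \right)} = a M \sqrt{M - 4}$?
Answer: $-1676335662020 + 3256474918160 i \sqrt{503} \approx -1.6763 \cdot 10^{12} + 7.3035 \cdot 10^{13} i$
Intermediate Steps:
$U{\left(M,a \right)} = M a \sqrt{-4 + M}$
$Q{\left(O \right)} = O \left(O - 4 O \sqrt{-4 + O}\right)$ ($Q{\left(O \right)} = O \left(O + O \left(-4\right) \sqrt{-4 + O}\right) = O \left(O - 4 O \sqrt{-4 + O}\right)$)
$\left(y{\left(-1463 \right)} - 3271642\right) \left(Q{\left(-499 \right)} + 263712\right) = \left(2102 - 3271642\right) \left(\left(-499\right)^{2} \left(1 - 4 \sqrt{-4 - 499}\right) + 263712\right) = - 3269540 \left(249001 \left(1 - 4 \sqrt{-503}\right) + 263712\right) = - 3269540 \left(249001 \left(1 - 4 i \sqrt{503}\right) + 263712\right) = - 3269540 \left(\left(249001 - 996004 i \sqrt{503}\right) + 263712\right) = - 3269540 \left(512713 - 996004 i \sqrt{503}\right) = -1676335662020 + 3256474918160 i \sqrt{503}$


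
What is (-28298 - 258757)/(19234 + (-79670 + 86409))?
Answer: -287055/25973 ≈ -11.052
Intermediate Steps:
(-28298 - 258757)/(19234 + (-79670 + 86409)) = -287055/(19234 + 6739) = -287055/25973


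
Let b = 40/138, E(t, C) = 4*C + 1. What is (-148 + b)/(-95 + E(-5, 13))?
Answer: 728/207 ≈ 3.5169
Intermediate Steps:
E(t, C) = 1 + 4*C
b = 20/69 (b = 40*(1/138) = 20/69 ≈ 0.28986)
(-148 + b)/(-95 + E(-5, 13)) = (-148 + 20/69)/(-95 + (1 + 4*13)) = -10192/(69*(-95 + (1 + 52))) = -10192/(69*(-95 + 53)) = -10192/69/(-42) = -10192/69*(-1/42) = 728/207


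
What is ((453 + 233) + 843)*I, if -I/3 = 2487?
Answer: -11407869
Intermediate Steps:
I = -7461 (I = -3*2487 = -7461)
((453 + 233) + 843)*I = ((453 + 233) + 843)*(-7461) = (686 + 843)*(-7461) = 1529*(-7461) = -11407869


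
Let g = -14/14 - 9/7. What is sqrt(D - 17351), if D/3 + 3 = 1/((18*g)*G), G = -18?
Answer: I*sqrt(89994219)/72 ≈ 131.76*I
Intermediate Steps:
g = -16/7 (g = -14*1/14 - 9*1/7 = -1 - 9/7 = -16/7 ≈ -2.2857)
D = -15545/1728 (D = -9 + 3/(((18*(-16/7))*(-18))) = -9 + 3/((-288/7*(-18))) = -9 + 3/(5184/7) = -9 + 3*(7/5184) = -9 + 7/1728 = -15545/1728 ≈ -8.9959)
sqrt(D - 17351) = sqrt(-15545/1728 - 17351) = sqrt(-29998073/1728) = I*sqrt(89994219)/72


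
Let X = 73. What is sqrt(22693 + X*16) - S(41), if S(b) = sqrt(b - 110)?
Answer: sqrt(23861) - I*sqrt(69) ≈ 154.47 - 8.3066*I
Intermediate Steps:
S(b) = sqrt(-110 + b)
sqrt(22693 + X*16) - S(41) = sqrt(22693 + 73*16) - sqrt(-110 + 41) = sqrt(22693 + 1168) - sqrt(-69) = sqrt(23861) - I*sqrt(69)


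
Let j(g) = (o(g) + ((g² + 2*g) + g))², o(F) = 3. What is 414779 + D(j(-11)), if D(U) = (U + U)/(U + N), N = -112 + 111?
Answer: 1717193341/4140 ≈ 4.1478e+5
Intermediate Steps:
N = -1
j(g) = (3 + g² + 3*g)² (j(g) = (3 + ((g² + 2*g) + g))² = (3 + (g² + 3*g))² = (3 + g² + 3*g)²)
D(U) = 2*U/(-1 + U) (D(U) = (U + U)/(U - 1) = (2*U)/(-1 + U) = 2*U/(-1 + U))
414779 + D(j(-11)) = 414779 + 2*(3 + (-11)² + 3*(-11))²/(-1 + (3 + (-11)² + 3*(-11))²) = 414779 + 2*(3 + 121 - 33)²/(-1 + (3 + 121 - 33)²) = 414779 + 2*91²/(-1 + 91²) = 414779 + 2*8281/(-1 + 8281) = 414779 + 2*8281/8280 = 414779 + 2*8281*(1/8280) = 414779 + 8281/4140 = 1717193341/4140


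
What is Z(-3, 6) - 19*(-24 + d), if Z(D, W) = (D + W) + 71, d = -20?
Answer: 910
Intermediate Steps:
Z(D, W) = 71 + D + W
Z(-3, 6) - 19*(-24 + d) = (71 - 3 + 6) - 19*(-24 - 20) = 74 - 19*(-44) = 74 + 836 = 910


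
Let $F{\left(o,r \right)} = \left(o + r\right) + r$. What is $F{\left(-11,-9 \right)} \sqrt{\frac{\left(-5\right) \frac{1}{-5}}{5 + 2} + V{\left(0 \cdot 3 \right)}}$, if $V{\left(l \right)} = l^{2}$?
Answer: $- \frac{29 \sqrt{7}}{7} \approx -10.961$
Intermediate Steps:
$F{\left(o,r \right)} = o + 2 r$
$F{\left(-11,-9 \right)} \sqrt{\frac{\left(-5\right) \frac{1}{-5}}{5 + 2} + V{\left(0 \cdot 3 \right)}} = \left(-11 + 2 \left(-9\right)\right) \sqrt{\frac{\left(-5\right) \frac{1}{-5}}{5 + 2} + \left(0 \cdot 3\right)^{2}} = \left(-11 - 18\right) \sqrt{\frac{\left(-5\right) \left(- \frac{1}{5}\right)}{7} + 0^{2}} = - 29 \sqrt{1 \cdot \frac{1}{7} + 0} = - 29 \sqrt{\frac{1}{7} + 0} = - \frac{29}{\sqrt{7}} = - 29 \frac{\sqrt{7}}{7} = - \frac{29 \sqrt{7}}{7}$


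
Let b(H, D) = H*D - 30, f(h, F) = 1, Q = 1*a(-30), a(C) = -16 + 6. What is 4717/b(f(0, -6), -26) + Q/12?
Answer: -14291/168 ≈ -85.065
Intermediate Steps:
a(C) = -10
Q = -10 (Q = 1*(-10) = -10)
b(H, D) = -30 + D*H (b(H, D) = D*H - 30 = -30 + D*H)
4717/b(f(0, -6), -26) + Q/12 = 4717/(-30 - 26*1) - 10/12 = 4717/(-30 - 26) - 10*1/12 = 4717/(-56) - 5/6 = 4717*(-1/56) - 5/6 = -4717/56 - 5/6 = -14291/168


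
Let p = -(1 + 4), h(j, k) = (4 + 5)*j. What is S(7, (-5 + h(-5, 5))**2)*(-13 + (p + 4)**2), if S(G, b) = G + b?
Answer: -30084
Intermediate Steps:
h(j, k) = 9*j
p = -5 (p = -1*5 = -5)
S(7, (-5 + h(-5, 5))**2)*(-13 + (p + 4)**2) = (7 + (-5 + 9*(-5))**2)*(-13 + (-5 + 4)**2) = (7 + (-5 - 45)**2)*(-13 + (-1)**2) = (7 + (-50)**2)*(-13 + 1) = (7 + 2500)*(-12) = 2507*(-12) = -30084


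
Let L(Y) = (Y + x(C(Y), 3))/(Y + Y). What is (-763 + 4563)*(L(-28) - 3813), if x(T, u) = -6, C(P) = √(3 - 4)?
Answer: -101409650/7 ≈ -1.4487e+7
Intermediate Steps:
C(P) = I (C(P) = √(-1) = I)
L(Y) = (-6 + Y)/(2*Y) (L(Y) = (Y - 6)/(Y + Y) = (-6 + Y)/((2*Y)) = (-6 + Y)*(1/(2*Y)) = (-6 + Y)/(2*Y))
(-763 + 4563)*(L(-28) - 3813) = (-763 + 4563)*((½)*(-6 - 28)/(-28) - 3813) = 3800*((½)*(-1/28)*(-34) - 3813) = 3800*(17/28 - 3813) = 3800*(-106747/28) = -101409650/7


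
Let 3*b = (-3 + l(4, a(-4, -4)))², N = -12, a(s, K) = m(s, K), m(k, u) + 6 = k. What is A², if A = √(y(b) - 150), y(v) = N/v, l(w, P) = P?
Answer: -25386/169 ≈ -150.21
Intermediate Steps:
m(k, u) = -6 + k
a(s, K) = -6 + s
b = 169/3 (b = (-3 + (-6 - 4))²/3 = (-3 - 10)²/3 = (⅓)*(-13)² = (⅓)*169 = 169/3 ≈ 56.333)
y(v) = -12/v
A = I*√25386/13 (A = √(-12/169/3 - 150) = √(-12*3/169 - 150) = √(-36/169 - 150) = √(-25386/169) = I*√25386/13 ≈ 12.256*I)
A² = (I*√25386/13)² = -25386/169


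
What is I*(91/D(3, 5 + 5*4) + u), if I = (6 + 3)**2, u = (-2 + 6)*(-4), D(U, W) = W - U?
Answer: -21141/22 ≈ -960.95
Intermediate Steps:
u = -16 (u = 4*(-4) = -16)
I = 81 (I = 9**2 = 81)
I*(91/D(3, 5 + 5*4) + u) = 81*(91/((5 + 5*4) - 1*3) - 16) = 81*(91/((5 + 20) - 3) - 16) = 81*(91/(25 - 3) - 16) = 81*(91/22 - 16) = 81*(-261/22) = -21141/22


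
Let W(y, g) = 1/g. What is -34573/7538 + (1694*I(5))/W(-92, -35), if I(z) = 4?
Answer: -1787746653/7538 ≈ -2.3716e+5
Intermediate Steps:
-34573/7538 + (1694*I(5))/W(-92, -35) = -34573/7538 + (1694*4)/(1/(-35)) = -34573*1/7538 + 6776/(-1/35) = -34573/7538 + 6776*(-35) = -34573/7538 - 237160 = -1787746653/7538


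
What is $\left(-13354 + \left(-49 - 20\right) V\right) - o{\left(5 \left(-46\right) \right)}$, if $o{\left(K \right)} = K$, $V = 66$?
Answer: $-17678$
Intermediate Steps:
$\left(-13354 + \left(-49 - 20\right) V\right) - o{\left(5 \left(-46\right) \right)} = \left(-13354 + \left(-49 - 20\right) 66\right) - 5 \left(-46\right) = \left(-13354 - 4554\right) - -230 = \left(-13354 - 4554\right) + 230 = -17908 + 230 = -17678$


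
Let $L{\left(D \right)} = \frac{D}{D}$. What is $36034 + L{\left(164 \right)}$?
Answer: $36035$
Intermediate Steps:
$L{\left(D \right)} = 1$
$36034 + L{\left(164 \right)} = 36034 + 1 = 36035$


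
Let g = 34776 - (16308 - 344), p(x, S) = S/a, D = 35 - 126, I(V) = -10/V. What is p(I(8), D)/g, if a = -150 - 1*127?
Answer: 91/5210924 ≈ 1.7463e-5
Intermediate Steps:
a = -277 (a = -150 - 127 = -277)
D = -91
p(x, S) = -S/277 (p(x, S) = S/(-277) = S*(-1/277) = -S/277)
g = 18812 (g = 34776 - 1*15964 = 34776 - 15964 = 18812)
p(I(8), D)/g = -1/277*(-91)/18812 = (91/277)*(1/18812) = 91/5210924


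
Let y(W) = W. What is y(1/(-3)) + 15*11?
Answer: 494/3 ≈ 164.67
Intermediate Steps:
y(1/(-3)) + 15*11 = 1/(-3) + 15*11 = -⅓ + 165 = 494/3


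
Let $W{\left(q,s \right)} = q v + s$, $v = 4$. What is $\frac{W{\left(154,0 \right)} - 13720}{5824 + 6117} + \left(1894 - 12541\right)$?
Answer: $- \frac{127148931}{11941} \approx -10648.0$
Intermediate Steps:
$W{\left(q,s \right)} = s + 4 q$ ($W{\left(q,s \right)} = q 4 + s = 4 q + s = s + 4 q$)
$\frac{W{\left(154,0 \right)} - 13720}{5824 + 6117} + \left(1894 - 12541\right) = \frac{\left(0 + 4 \cdot 154\right) - 13720}{5824 + 6117} + \left(1894 - 12541\right) = \frac{\left(0 + 616\right) - 13720}{11941} - 10647 = \left(616 - 13720\right) \frac{1}{11941} - 10647 = \left(-13104\right) \frac{1}{11941} - 10647 = - \frac{13104}{11941} - 10647 = - \frac{127148931}{11941}$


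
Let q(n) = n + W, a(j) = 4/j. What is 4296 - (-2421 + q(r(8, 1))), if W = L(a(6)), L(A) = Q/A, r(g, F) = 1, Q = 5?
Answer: 13417/2 ≈ 6708.5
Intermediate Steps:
L(A) = 5/A
W = 15/2 (W = 5/((4/6)) = 5/((4*(⅙))) = 5/(⅔) = 5*(3/2) = 15/2 ≈ 7.5000)
q(n) = 15/2 + n (q(n) = n + 15/2 = 15/2 + n)
4296 - (-2421 + q(r(8, 1))) = 4296 - (-2421 + (15/2 + 1)) = 4296 - (-2421 + 17/2) = 4296 - 1*(-4825/2) = 4296 + 4825/2 = 13417/2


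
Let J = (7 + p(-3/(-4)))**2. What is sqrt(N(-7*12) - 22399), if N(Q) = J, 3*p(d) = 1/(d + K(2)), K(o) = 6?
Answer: I*sqrt(146633798)/81 ≈ 149.5*I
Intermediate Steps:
p(d) = 1/(3*(6 + d)) (p(d) = 1/(3*(d + 6)) = 1/(3*(6 + d)))
J = 326041/6561 (J = (7 + 1/(3*(6 - 3/(-4))))**2 = (7 + 1/(3*(6 - 3*(-1/4))))**2 = (7 + 1/(3*(6 + 3/4)))**2 = (7 + 1/(3*(27/4)))**2 = (7 + (1/3)*(4/27))**2 = (7 + 4/81)**2 = (571/81)**2 = 326041/6561 ≈ 49.694)
N(Q) = 326041/6561
sqrt(N(-7*12) - 22399) = sqrt(326041/6561 - 22399) = sqrt(-146633798/6561) = I*sqrt(146633798)/81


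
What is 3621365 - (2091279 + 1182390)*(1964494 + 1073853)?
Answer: -9946538763778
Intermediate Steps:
3621365 - (2091279 + 1182390)*(1964494 + 1073853) = 3621365 - 3273669*3038347 = 3621365 - 1*9946542385143 = 3621365 - 9946542385143 = -9946538763778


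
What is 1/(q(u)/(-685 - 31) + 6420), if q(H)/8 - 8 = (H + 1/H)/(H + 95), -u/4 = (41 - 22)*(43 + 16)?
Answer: 1761384702/11307912238375 ≈ 0.00015577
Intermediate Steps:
u = -4484 (u = -4*(41 - 22)*(43 + 16) = -76*59 = -4*1121 = -4484)
q(H) = 64 + 8*(H + 1/H)/(95 + H) (q(H) = 64 + 8*((H + 1/H)/(H + 95)) = 64 + 8*((H + 1/H)/(95 + H)) = 64 + 8*(H + 1/H)/(95 + H))
1/(q(u)/(-685 - 31) + 6420) = 1/((8*(1 + 9*(-4484)**2 + 760*(-4484))/(-4484*(95 - 4484)))/(-685 - 31) + 6420) = 1/((8*(-1/4484)*(1 + 9*20106256 - 3407840)/(-4389))/(-716) + 6420) = 1/((8*(-1/4484)*(-1/4389)*(1 + 180956304 - 3407840))*(-1/716) + 6420) = 1/((8*(-1/4484)*(-1/4389)*177548465)*(-1/716) + 6420) = 1/((355096930/4920069)*(-1/716) + 6420) = 1/(-177548465/1761384702 + 6420) = 1/(11307912238375/1761384702) = 1761384702/11307912238375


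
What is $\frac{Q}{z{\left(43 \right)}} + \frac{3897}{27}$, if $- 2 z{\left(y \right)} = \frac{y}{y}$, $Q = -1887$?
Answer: $\frac{11755}{3} \approx 3918.3$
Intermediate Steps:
$z{\left(y \right)} = - \frac{1}{2}$ ($z{\left(y \right)} = - \frac{y \frac{1}{y}}{2} = \left(- \frac{1}{2}\right) 1 = - \frac{1}{2}$)
$\frac{Q}{z{\left(43 \right)}} + \frac{3897}{27} = - \frac{1887}{- \frac{1}{2}} + \frac{3897}{27} = \left(-1887\right) \left(-2\right) + 3897 \cdot \frac{1}{27} = 3774 + \frac{433}{3} = \frac{11755}{3}$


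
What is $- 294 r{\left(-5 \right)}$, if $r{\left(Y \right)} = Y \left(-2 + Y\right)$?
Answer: $-10290$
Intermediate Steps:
$- 294 r{\left(-5 \right)} = - 294 \left(- 5 \left(-2 - 5\right)\right) = - 294 \left(\left(-5\right) \left(-7\right)\right) = \left(-294\right) 35 = -10290$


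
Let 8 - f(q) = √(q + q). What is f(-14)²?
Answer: 36 - 32*I*√7 ≈ 36.0 - 84.664*I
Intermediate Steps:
f(q) = 8 - √2*√q (f(q) = 8 - √(q + q) = 8 - √(2*q) = 8 - √2*√q)
f(-14)² = (8 - √2*√(-14))² = (8 - √2*I*√14)² = (8 - 2*I*√7)²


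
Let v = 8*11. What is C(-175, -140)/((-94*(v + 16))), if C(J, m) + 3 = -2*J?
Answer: -347/9776 ≈ -0.035495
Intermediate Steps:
C(J, m) = -3 - 2*J
v = 88
C(-175, -140)/((-94*(v + 16))) = (-3 - 2*(-175))/((-94*(88 + 16))) = (-3 + 350)/((-94*104)) = 347/(-9776) = 347*(-1/9776) = -347/9776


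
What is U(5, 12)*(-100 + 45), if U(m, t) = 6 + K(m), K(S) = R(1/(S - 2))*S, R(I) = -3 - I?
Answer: 1760/3 ≈ 586.67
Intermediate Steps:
K(S) = S*(-3 - 1/(-2 + S)) (K(S) = (-3 - 1/(S - 2))*S = (-3 - 1/(-2 + S))*S = S*(-3 - 1/(-2 + S)))
U(m, t) = 6 + m*(5 - 3*m)/(-2 + m)
U(5, 12)*(-100 + 45) = ((-12 - 3*5² + 11*5)/(-2 + 5))*(-100 + 45) = ((-12 - 3*25 + 55)/3)*(-55) = ((-12 - 75 + 55)/3)*(-55) = ((⅓)*(-32))*(-55) = -32/3*(-55) = 1760/3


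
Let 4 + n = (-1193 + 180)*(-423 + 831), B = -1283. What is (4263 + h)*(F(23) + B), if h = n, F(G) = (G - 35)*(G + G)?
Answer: 750597575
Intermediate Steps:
n = -413308 (n = -4 + (-1193 + 180)*(-423 + 831) = -4 - 1013*408 = -4 - 413304 = -413308)
F(G) = 2*G*(-35 + G) (F(G) = (-35 + G)*(2*G) = 2*G*(-35 + G))
h = -413308
(4263 + h)*(F(23) + B) = (4263 - 413308)*(2*23*(-35 + 23) - 1283) = -409045*(2*23*(-12) - 1283) = -409045*(-552 - 1283) = -409045*(-1835) = 750597575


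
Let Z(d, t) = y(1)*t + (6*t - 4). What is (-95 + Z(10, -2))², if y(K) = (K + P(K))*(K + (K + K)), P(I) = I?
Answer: 15129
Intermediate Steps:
y(K) = 6*K² (y(K) = (K + K)*(K + (K + K)) = (2*K)*(K + 2*K) = (2*K)*(3*K) = 6*K²)
Z(d, t) = -4 + 12*t (Z(d, t) = (6*1²)*t + (6*t - 4) = (6*1)*t + (-4 + 6*t) = 6*t + (-4 + 6*t) = -4 + 12*t)
(-95 + Z(10, -2))² = (-95 + (-4 + 12*(-2)))² = (-95 + (-4 - 24))² = (-95 - 28)² = (-123)² = 15129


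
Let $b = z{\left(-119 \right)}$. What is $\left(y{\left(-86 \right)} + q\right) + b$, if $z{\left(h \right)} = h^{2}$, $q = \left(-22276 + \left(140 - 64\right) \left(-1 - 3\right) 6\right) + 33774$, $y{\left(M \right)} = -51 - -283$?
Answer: $24067$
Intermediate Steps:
$y{\left(M \right)} = 232$ ($y{\left(M \right)} = -51 + 283 = 232$)
$q = 9674$ ($q = \left(-22276 + 76 \left(\left(-4\right) 6\right)\right) + 33774 = \left(-22276 + 76 \left(-24\right)\right) + 33774 = \left(-22276 - 1824\right) + 33774 = -24100 + 33774 = 9674$)
$b = 14161$ ($b = \left(-119\right)^{2} = 14161$)
$\left(y{\left(-86 \right)} + q\right) + b = \left(232 + 9674\right) + 14161 = 9906 + 14161 = 24067$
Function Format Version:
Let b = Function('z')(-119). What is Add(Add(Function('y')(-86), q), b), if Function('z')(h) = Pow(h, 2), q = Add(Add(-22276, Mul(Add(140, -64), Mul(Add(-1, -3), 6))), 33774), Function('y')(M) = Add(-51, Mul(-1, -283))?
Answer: 24067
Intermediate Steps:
Function('y')(M) = 232 (Function('y')(M) = Add(-51, 283) = 232)
q = 9674 (q = Add(Add(-22276, Mul(76, Mul(-4, 6))), 33774) = Add(Add(-22276, Mul(76, -24)), 33774) = Add(Add(-22276, -1824), 33774) = Add(-24100, 33774) = 9674)
b = 14161 (b = Pow(-119, 2) = 14161)
Add(Add(Function('y')(-86), q), b) = Add(Add(232, 9674), 14161) = Add(9906, 14161) = 24067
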